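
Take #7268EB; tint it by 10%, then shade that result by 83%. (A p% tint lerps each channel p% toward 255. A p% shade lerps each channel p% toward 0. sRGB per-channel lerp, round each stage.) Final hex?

#7268EB is rgb(114, 104, 235).
Per channel, c → c + 0.1(255 − c):
  R: 114 + 0.1×(255−114) = 114 + 14.1 = 128.1 → 128
  G: 104 + 15.1 = 119.1 → 119
  B: 235 + 2 = 237 → 237
After the tint: rgb(128, 119, 237) = #8077ED.
Per channel, c → c + 0.83(0 − c):
  R: 128 + 0.83×(0−128) = 128 − 106.24 = 21.76 → 22
  G: 119 + 0.83×(0−119) = 119 − 98.77 = 20.23 → 20
  B: 237 + 0.83×(0−237) = 237 − 196.71 = 40.29 → 40
rgb(22, 20, 40) = #161428.

#161428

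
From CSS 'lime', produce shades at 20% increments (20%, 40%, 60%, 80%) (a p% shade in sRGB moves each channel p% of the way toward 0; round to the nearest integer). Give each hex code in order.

CSS lime is rgb(0, 255, 0).
20%: (0→0, 255 − 51 = 204→204, 0→0) → #00cc00
40%: (0→0, 255 − 102 = 153→153, 0→0) → #009900
60%: (0→0, 255 − 153 = 102→102, 0→0) → #006600
80%: (0→0, 255 − 204 = 51→51, 0→0) → #003300

#00cc00, #009900, #006600, #003300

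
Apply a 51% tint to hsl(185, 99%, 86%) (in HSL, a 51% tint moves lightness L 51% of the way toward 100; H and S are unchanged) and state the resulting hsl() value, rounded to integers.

L moves 51% from 86 toward 100: 86 + 7.14 = 93.14 → 93.
H and S are unchanged.

hsl(185, 99%, 93%)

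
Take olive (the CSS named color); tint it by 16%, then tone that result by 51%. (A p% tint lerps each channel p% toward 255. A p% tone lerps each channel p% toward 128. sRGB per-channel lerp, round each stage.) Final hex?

#8A8A55

CSS olive is rgb(128, 128, 0).
A 16% tint moves each channel 16% toward 255:
  R: 128 + 20.32 = 148.32 → 148
  G: 128 + 0.16×(255−128) = 128 + 20.32 = 148.32 → 148
  B: 0 + 0.16×(255−0) = 0 + 40.8 = 40.8 → 41
After the tint: rgb(148, 148, 41) = #949429.
Per channel, c → c + 0.51(128 − c):
  R: 148 + 0.51×(128−148) = 148 − 10.2 = 137.8 → 138
  G: 148 + 0.51×(128−148) = 148 − 10.2 = 137.8 → 138
  B: 41 + 0.51×(128−41) = 41 + 44.37 = 85.37 → 85
rgb(138, 138, 85) = #8A8A55.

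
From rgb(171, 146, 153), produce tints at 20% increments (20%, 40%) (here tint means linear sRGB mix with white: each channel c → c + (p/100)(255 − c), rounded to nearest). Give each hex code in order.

#BCA8AD, #CDBEC2

20%: (171 + 16.8 = 187.8→188, 146 + 21.8 = 167.8→168, 153 + 20.4 = 173.4→173) → #BCA8AD
40%: (171 + 33.6 = 204.6→205, 146 + 43.6 = 189.6→190, 153 + 40.8 = 193.8→194) → #CDBEC2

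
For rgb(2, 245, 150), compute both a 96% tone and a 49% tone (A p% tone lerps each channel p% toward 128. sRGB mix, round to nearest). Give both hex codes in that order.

#7B8581, #40BC8B

96% tone:
  R: 2 + 0.96×(128−2) = 2 + 120.96 = 122.96 → 123
  G: 245 + 0.96×(128−245) = 245 − 112.32 = 132.68 → 133
  B: 150 − 21.12 = 128.88 → 129
  → #7B8581
49% tone:
  R: 2 + 0.49×(128−2) = 2 + 61.74 = 63.74 → 64
  G: 245 + 0.49×(128−245) = 245 − 57.33 = 187.67 → 188
  B: 150 + 0.49×(128−150) = 150 − 10.78 = 139.22 → 139
  → #40BC8B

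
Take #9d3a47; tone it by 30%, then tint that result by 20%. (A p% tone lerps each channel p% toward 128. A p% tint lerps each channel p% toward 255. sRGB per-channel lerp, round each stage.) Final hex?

#9d3a47 is rgb(157, 58, 71).
A 30% tone moves each channel 30% toward 128:
  R: 157 − 8.7 = 148.3 → 148
  G: 58 + 0.3×(128−58) = 58 + 21 = 79 → 79
  B: 71 + 17.1 = 88.1 → 88
After the tone: rgb(148, 79, 88) = #944f58.
A 20% tint moves each channel 20% toward 255:
  R: 148 + 0.2×(255−148) = 148 + 21.4 = 169.4 → 169
  G: 79 + 0.2×(255−79) = 79 + 35.2 = 114.2 → 114
  B: 88 + 33.4 = 121.4 → 121
rgb(169, 114, 121) = #a97279.

#a97279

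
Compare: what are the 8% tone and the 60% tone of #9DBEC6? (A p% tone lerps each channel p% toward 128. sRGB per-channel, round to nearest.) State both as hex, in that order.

#9DBEC6 is rgb(157, 190, 198).
8% tone:
  R: 157 + 0.08×(128−157) = 157 − 2.32 = 154.68 → 155
  G: 190 − 4.96 = 185.04 → 185
  B: 198 − 5.6 = 192.4 → 192
  → #9BB9C0
60% tone:
  R: 157 − 17.4 = 139.6 → 140
  G: 190 + 0.6×(128−190) = 190 − 37.2 = 152.8 → 153
  B: 198 − 42 = 156 → 156
  → #8C999C

#9BB9C0, #8C999C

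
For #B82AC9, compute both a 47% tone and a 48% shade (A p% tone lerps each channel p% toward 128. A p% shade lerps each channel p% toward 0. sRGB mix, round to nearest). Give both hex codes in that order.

#B82AC9 is rgb(184, 42, 201).
47% tone:
  R: 184 + 0.47×(128−184) = 184 − 26.32 = 157.68 → 158
  G: 42 + 0.47×(128−42) = 42 + 40.42 = 82.42 → 82
  B: 201 + 0.47×(128−201) = 201 − 34.31 = 166.69 → 167
  → #9E52A7
48% shade:
  R: 184 − 88.32 = 95.68 → 96
  G: 42 + 0.48×(0−42) = 42 − 20.16 = 21.84 → 22
  B: 201 − 96.48 = 104.52 → 105
  → #601669

#9E52A7, #601669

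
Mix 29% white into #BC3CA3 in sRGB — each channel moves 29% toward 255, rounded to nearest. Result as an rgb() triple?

rgb(207, 117, 190)

#BC3CA3 is rgb(188, 60, 163).
Lerp each channel 29% toward 255:
  R: 188 + 19.43 = 207.43 → 207
  G: 60 + 56.55 = 116.55 → 117
  B: 163 + 26.68 = 189.68 → 190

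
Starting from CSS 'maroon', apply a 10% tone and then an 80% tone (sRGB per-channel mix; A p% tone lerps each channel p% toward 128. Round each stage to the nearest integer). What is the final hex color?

CSS maroon is rgb(128, 0, 0).
A 10% tone moves each channel 10% toward 128:
  R: 128 + 0 = 128 → 128
  G: 0 + 12.8 = 12.8 → 13
  B: 0 + 0.1×(128−0) = 0 + 12.8 = 12.8 → 13
After the tone: rgb(128, 13, 13) = #800d0d.
Lerp each channel 80% toward 128:
  R: 128 + 0.8×(128−128) = 128 + 0 = 128 → 128
  G: 13 + 92 = 105 → 105
  B: 13 + 0.8×(128−13) = 13 + 92 = 105 → 105
rgb(128, 105, 105) = #806969.

#806969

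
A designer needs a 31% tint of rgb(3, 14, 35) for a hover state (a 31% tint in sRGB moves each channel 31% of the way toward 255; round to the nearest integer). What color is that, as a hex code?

A 31% tint moves each channel 31% toward 255:
  R: 3 + 0.31×(255−3) = 3 + 78.12 = 81.12 → 81
  G: 14 + 0.31×(255−14) = 14 + 74.71 = 88.71 → 89
  B: 35 + 0.31×(255−35) = 35 + 68.2 = 103.2 → 103
rgb(81, 89, 103) = #515967.

#515967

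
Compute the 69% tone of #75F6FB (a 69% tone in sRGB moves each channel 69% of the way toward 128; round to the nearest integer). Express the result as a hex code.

#7DA5A6

#75F6FB is rgb(117, 246, 251).
Lerp each channel 69% toward 128:
  R: 117 + 0.69×(128−117) = 117 + 7.59 = 124.59 → 125
  G: 246 + 0.69×(128−246) = 246 − 81.42 = 164.58 → 165
  B: 251 − 84.87 = 166.13 → 166
rgb(125, 165, 166) = #7DA5A6.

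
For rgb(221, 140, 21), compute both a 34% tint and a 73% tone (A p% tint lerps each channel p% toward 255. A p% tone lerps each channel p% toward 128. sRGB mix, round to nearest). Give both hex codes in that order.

#E9B365, #998363

34% tint:
  R: 221 + 11.56 = 232.56 → 233
  G: 140 + 0.34×(255−140) = 140 + 39.1 = 179.1 → 179
  B: 21 + 0.34×(255−21) = 21 + 79.56 = 100.56 → 101
  → #E9B365
73% tone:
  R: 221 + 0.73×(128−221) = 221 − 67.89 = 153.11 → 153
  G: 140 − 8.76 = 131.24 → 131
  B: 21 + 78.11 = 99.11 → 99
  → #998363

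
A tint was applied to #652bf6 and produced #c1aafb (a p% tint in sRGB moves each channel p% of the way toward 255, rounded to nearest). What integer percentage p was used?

60%

#652bf6 is rgb(101, 43, 246); #c1aafb is rgb(193, 170, 251).
On the G channel (widest range): 170 ≈ 43 + (p/100)(255 − 43), so p ≈ 100×(170 − 43)/(255 − 43) = 12700/212 = 59.91.
p = 60 reproduces all three channels after rounding.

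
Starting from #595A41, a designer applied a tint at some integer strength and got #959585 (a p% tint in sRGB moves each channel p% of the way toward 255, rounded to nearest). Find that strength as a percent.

#595A41 is rgb(89, 90, 65); #959585 is rgb(149, 149, 133).
On the B channel (widest range): 133 ≈ 65 + (p/100)(255 − 65), so p ≈ 100×(133 − 65)/(255 − 65) = 6800/190 = 35.79.
p = 36 reproduces all three channels after rounding.

36%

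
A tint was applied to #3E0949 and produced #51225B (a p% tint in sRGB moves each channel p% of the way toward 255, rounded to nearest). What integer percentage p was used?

#3E0949 is rgb(62, 9, 73); #51225B is rgb(81, 34, 91).
On the G channel (widest range): 34 ≈ 9 + (p/100)(255 − 9), so p ≈ 100×(34 − 9)/(255 − 9) = 2500/246 = 10.16.
p = 10 reproduces all three channels after rounding.

10%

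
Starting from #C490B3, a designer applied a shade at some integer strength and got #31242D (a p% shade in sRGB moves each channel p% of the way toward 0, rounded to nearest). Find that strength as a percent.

#C490B3 is rgb(196, 144, 179); #31242D is rgb(49, 36, 45).
On the R channel (widest range): 49 ≈ 196 + (p/100)(0 − 196), so p ≈ 100×(49 − 196)/(0 − 196) = -14700/-196 = 75.00.
p = 75 reproduces all three channels after rounding.

75%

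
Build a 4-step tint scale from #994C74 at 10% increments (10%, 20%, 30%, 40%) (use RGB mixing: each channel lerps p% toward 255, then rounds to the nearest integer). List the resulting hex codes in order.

#994C74 is rgb(153, 76, 116).
10%: (153 + 10.2 = 163.2→163, 76 + 17.9 = 93.9→94, 116 + 13.9 = 129.9→130) → #A35E82
20%: (153 + 20.4 = 173.4→173, 76 + 35.8 = 111.8→112, 116 + 27.8 = 143.8→144) → #AD7090
30%: (153 + 30.6 = 183.6→184, 76 + 53.7 = 129.7→130, 116 + 41.7 = 157.7→158) → #B8829E
40%: (153 + 40.8 = 193.8→194, 76 + 71.6 = 147.6→148, 116 + 55.6 = 171.6→172) → #C294AC

#A35E82, #AD7090, #B8829E, #C294AC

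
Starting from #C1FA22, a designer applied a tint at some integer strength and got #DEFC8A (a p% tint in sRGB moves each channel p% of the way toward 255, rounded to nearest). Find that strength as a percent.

47%

#C1FA22 is rgb(193, 250, 34); #DEFC8A is rgb(222, 252, 138).
On the B channel (widest range): 138 ≈ 34 + (p/100)(255 − 34), so p ≈ 100×(138 − 34)/(255 − 34) = 10400/221 = 47.06.
p = 47 reproduces all three channels after rounding.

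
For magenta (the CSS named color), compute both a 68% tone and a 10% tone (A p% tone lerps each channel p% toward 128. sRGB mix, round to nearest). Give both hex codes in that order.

CSS magenta is rgb(255, 0, 255).
68% tone:
  R: 255 + 0.68×(128−255) = 255 − 86.36 = 168.64 → 169
  G: 0 + 0.68×(128−0) = 0 + 87.04 = 87.04 → 87
  B: 255 − 86.36 = 168.64 → 169
  → #a957a9
10% tone:
  R: 255 + 0.1×(128−255) = 255 − 12.7 = 242.3 → 242
  G: 0 + 0.1×(128−0) = 0 + 12.8 = 12.8 → 13
  B: 255 + 0.1×(128−255) = 255 − 12.7 = 242.3 → 242
  → #f20df2

#a957a9, #f20df2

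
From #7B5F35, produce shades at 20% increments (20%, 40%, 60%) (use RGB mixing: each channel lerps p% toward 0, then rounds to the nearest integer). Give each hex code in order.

#7B5F35 is rgb(123, 95, 53).
20%: (123 − 24.6 = 98.4→98, 95 − 19 = 76→76, 53 − 10.6 = 42.4→42) → #624C2A
40%: (123 − 49.2 = 73.8→74, 95 − 38 = 57→57, 53 − 21.2 = 31.8→32) → #4A3920
60%: (123 − 73.8 = 49.2→49, 95 − 57 = 38→38, 53 − 31.8 = 21.2→21) → #312615

#624C2A, #4A3920, #312615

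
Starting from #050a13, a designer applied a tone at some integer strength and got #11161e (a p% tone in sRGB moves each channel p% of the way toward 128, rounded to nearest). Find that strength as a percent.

10%

#050a13 is rgb(5, 10, 19); #11161e is rgb(17, 22, 30).
On the R channel (widest range): 17 ≈ 5 + (p/100)(128 − 5), so p ≈ 100×(17 − 5)/(128 − 5) = 1200/123 = 9.76.
p = 10 reproduces all three channels after rounding.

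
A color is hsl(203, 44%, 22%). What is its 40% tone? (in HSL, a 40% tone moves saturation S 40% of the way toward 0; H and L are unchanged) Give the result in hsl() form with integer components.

S moves 40% from 44 toward 0: 44 − 17.6 = 26.4 → 26.
H and L are unchanged.

hsl(203, 26%, 22%)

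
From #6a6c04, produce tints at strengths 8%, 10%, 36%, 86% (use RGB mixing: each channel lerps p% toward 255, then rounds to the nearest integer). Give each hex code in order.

#767818, #797b1d, #a0a15e, #eaeadc

#6a6c04 is rgb(106, 108, 4).
8%: (106 + 11.92 = 117.92→118, 108 + 11.76 = 119.76→120, 4 + 20.08 = 24.08→24) → #767818
10%: (106 + 14.9 = 120.9→121, 108 + 14.7 = 122.7→123, 4 + 25.1 = 29.1→29) → #797b1d
36%: (106 + 53.64 = 159.64→160, 108 + 52.92 = 160.92→161, 4 + 90.36 = 94.36→94) → #a0a15e
86%: (106 + 128.14 = 234.14→234, 108 + 126.42 = 234.42→234, 4 + 215.86 = 219.86→220) → #eaeadc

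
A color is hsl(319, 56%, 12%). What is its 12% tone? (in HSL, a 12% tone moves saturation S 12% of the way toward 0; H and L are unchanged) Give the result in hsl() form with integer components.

hsl(319, 49%, 12%)

S moves 12% from 56 toward 0: 56 − 6.72 = 49.28 → 49.
H and L are unchanged.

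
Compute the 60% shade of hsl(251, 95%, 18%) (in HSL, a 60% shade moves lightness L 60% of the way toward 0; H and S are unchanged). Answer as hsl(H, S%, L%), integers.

hsl(251, 95%, 7%)

L moves 60% from 18 toward 0: 18 − 10.8 = 7.2 → 7.
H and S are unchanged.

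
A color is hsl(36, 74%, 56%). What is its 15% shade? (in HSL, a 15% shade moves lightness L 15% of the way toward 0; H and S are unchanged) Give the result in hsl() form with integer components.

hsl(36, 74%, 48%)

L moves 15% from 56 toward 0: 56 − 8.4 = 47.6 → 48.
H and S are unchanged.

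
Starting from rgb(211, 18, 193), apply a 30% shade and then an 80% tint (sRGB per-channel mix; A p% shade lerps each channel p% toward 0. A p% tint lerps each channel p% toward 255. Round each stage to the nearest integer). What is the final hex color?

Per channel, c → c + 0.3(0 − c):
  R: 211 − 63.3 = 147.7 → 148
  G: 18 + 0.3×(0−18) = 18 − 5.4 = 12.6 → 13
  B: 193 + 0.3×(0−193) = 193 − 57.9 = 135.1 → 135
After the shade: rgb(148, 13, 135) = #940d87.
Per channel, c → c + 0.8(255 − c):
  R: 148 + 0.8×(255−148) = 148 + 85.6 = 233.6 → 234
  G: 13 + 0.8×(255−13) = 13 + 193.6 = 206.6 → 207
  B: 135 + 0.8×(255−135) = 135 + 96 = 231 → 231
rgb(234, 207, 231) = #eacfe7.

#eacfe7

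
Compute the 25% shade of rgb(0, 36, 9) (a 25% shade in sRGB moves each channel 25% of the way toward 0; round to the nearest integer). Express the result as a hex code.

Per channel, c → c + 0.25(0 − c):
  R: 0 + 0 = 0 → 0
  G: 36 − 9 = 27 → 27
  B: 9 + 0.25×(0−9) = 9 − 2.25 = 6.75 → 7
rgb(0, 27, 7) = #001b07.

#001b07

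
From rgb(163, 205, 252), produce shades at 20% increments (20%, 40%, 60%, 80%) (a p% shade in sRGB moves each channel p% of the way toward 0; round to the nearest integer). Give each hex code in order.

#82A4CA, #627B97, #415265, #212932

20%: (163 − 32.6 = 130.4→130, 205 − 41 = 164→164, 252 − 50.4 = 201.6→202) → #82A4CA
40%: (163 − 65.2 = 97.8→98, 205 − 82 = 123→123, 252 − 100.8 = 151.2→151) → #627B97
60%: (163 − 97.8 = 65.2→65, 205 − 123 = 82→82, 252 − 151.2 = 100.8→101) → #415265
80%: (163 − 130.4 = 32.6→33, 205 − 164 = 41→41, 252 − 201.6 = 50.4→50) → #212932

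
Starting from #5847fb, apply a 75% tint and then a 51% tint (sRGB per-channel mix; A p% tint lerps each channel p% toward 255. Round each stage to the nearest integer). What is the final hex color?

#eae8ff

#5847fb is rgb(88, 71, 251).
A 75% tint moves each channel 75% toward 255:
  R: 88 + 125.25 = 213.25 → 213
  G: 71 + 0.75×(255−71) = 71 + 138 = 209 → 209
  B: 251 + 3 = 254 → 254
After the tint: rgb(213, 209, 254) = #d5d1fe.
A 51% tint moves each channel 51% toward 255:
  R: 213 + 0.51×(255−213) = 213 + 21.42 = 234.42 → 234
  G: 209 + 0.51×(255−209) = 209 + 23.46 = 232.46 → 232
  B: 254 + 0.51 = 254.51 → 255
rgb(234, 232, 255) = #eae8ff.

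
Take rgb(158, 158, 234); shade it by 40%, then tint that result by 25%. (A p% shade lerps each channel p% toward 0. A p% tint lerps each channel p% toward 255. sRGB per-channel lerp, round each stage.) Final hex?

#8787A9

Per channel, c → c + 0.4(0 − c):
  R: 158 − 63.2 = 94.8 → 95
  G: 158 − 63.2 = 94.8 → 95
  B: 234 − 93.6 = 140.4 → 140
After the shade: rgb(95, 95, 140) = #5F5F8C.
Lerp each channel 25% toward 255:
  R: 95 + 0.25×(255−95) = 95 + 40 = 135 → 135
  G: 95 + 0.25×(255−95) = 95 + 40 = 135 → 135
  B: 140 + 0.25×(255−140) = 140 + 28.75 = 168.75 → 169
rgb(135, 135, 169) = #8787A9.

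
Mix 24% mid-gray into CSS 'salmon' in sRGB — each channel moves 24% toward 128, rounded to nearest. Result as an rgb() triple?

rgb(221, 128, 117)

CSS salmon is rgb(250, 128, 114).
A 24% tone moves each channel 24% toward 128:
  R: 250 + 0.24×(128−250) = 250 − 29.28 = 220.72 → 221
  G: 128 + 0 = 128 → 128
  B: 114 + 0.24×(128−114) = 114 + 3.36 = 117.36 → 117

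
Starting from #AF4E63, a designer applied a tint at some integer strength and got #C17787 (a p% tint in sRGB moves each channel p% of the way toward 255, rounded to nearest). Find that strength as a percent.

#AF4E63 is rgb(175, 78, 99); #C17787 is rgb(193, 119, 135).
On the G channel (widest range): 119 ≈ 78 + (p/100)(255 − 78), so p ≈ 100×(119 − 78)/(255 − 78) = 4100/177 = 23.16.
p = 23 reproduces all three channels after rounding.

23%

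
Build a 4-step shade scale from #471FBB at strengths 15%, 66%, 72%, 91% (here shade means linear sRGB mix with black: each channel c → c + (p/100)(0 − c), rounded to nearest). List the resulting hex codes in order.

#3C1A9F, #180B40, #140934, #060311

#471FBB is rgb(71, 31, 187).
15%: (71 − 10.65 = 60.35→60, 31 − 4.65 = 26.35→26, 187 − 28.05 = 158.95→159) → #3C1A9F
66%: (71 − 46.86 = 24.14→24, 31 − 20.46 = 10.54→11, 187 − 123.42 = 63.58→64) → #180B40
72%: (71 − 51.12 = 19.88→20, 31 − 22.32 = 8.68→9, 187 − 134.64 = 52.36→52) → #140934
91%: (71 − 64.61 = 6.39→6, 31 − 28.21 = 2.79→3, 187 − 170.17 = 16.83→17) → #060311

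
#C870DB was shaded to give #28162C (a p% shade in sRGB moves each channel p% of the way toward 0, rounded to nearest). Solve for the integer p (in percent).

#C870DB is rgb(200, 112, 219); #28162C is rgb(40, 22, 44).
On the B channel (widest range): 44 ≈ 219 + (p/100)(0 − 219), so p ≈ 100×(44 − 219)/(0 − 219) = -17500/-219 = 79.91.
p = 80 reproduces all three channels after rounding.

80%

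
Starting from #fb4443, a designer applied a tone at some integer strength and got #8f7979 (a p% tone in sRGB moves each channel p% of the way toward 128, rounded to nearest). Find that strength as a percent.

88%

#fb4443 is rgb(251, 68, 67); #8f7979 is rgb(143, 121, 121).
On the R channel (widest range): 143 ≈ 251 + (p/100)(128 − 251), so p ≈ 100×(143 − 251)/(128 − 251) = -10800/-123 = 87.80.
p = 88 reproduces all three channels after rounding.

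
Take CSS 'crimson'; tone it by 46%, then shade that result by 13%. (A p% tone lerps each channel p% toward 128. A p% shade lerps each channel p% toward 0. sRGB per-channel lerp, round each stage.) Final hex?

#9B3D4F

CSS crimson is rgb(220, 20, 60).
Lerp each channel 46% toward 128:
  R: 220 + 0.46×(128−220) = 220 − 42.32 = 177.68 → 178
  G: 20 + 49.68 = 69.68 → 70
  B: 60 + 0.46×(128−60) = 60 + 31.28 = 91.28 → 91
After the tone: rgb(178, 70, 91) = #B2465B.
Lerp each channel 13% toward 0:
  R: 178 − 23.14 = 154.86 → 155
  G: 70 + 0.13×(0−70) = 70 − 9.1 = 60.9 → 61
  B: 91 + 0.13×(0−91) = 91 − 11.83 = 79.17 → 79
rgb(155, 61, 79) = #9B3D4F.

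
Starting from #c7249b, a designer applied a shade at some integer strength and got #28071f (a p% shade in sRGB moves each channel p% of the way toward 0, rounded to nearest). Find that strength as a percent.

#c7249b is rgb(199, 36, 155); #28071f is rgb(40, 7, 31).
On the R channel (widest range): 40 ≈ 199 + (p/100)(0 − 199), so p ≈ 100×(40 − 199)/(0 − 199) = -15900/-199 = 79.90.
p = 80 reproduces all three channels after rounding.

80%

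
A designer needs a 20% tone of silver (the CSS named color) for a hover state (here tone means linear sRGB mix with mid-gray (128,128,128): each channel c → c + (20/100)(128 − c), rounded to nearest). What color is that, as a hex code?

CSS silver is rgb(192, 192, 192).
Per channel, c → c + 0.2(128 − c):
  R: 192 − 12.8 = 179.2 → 179
  G: 192 + 0.2×(128−192) = 192 − 12.8 = 179.2 → 179
  B: 192 + 0.2×(128−192) = 192 − 12.8 = 179.2 → 179
rgb(179, 179, 179) = #b3b3b3.

#b3b3b3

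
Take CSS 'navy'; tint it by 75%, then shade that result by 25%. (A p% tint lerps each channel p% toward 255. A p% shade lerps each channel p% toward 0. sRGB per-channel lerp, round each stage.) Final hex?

CSS navy is rgb(0, 0, 128).
Per channel, c → c + 0.75(255 − c):
  R: 0 + 0.75×(255−0) = 0 + 191.25 = 191.25 → 191
  G: 0 + 0.75×(255−0) = 0 + 191.25 = 191.25 → 191
  B: 128 + 0.75×(255−128) = 128 + 95.25 = 223.25 → 223
After the tint: rgb(191, 191, 223) = #bfbfdf.
Lerp each channel 25% toward 0:
  R: 191 + 0.25×(0−191) = 191 − 47.75 = 143.25 → 143
  G: 191 − 47.75 = 143.25 → 143
  B: 223 + 0.25×(0−223) = 223 − 55.75 = 167.25 → 167
rgb(143, 143, 167) = #8f8fa7.

#8f8fa7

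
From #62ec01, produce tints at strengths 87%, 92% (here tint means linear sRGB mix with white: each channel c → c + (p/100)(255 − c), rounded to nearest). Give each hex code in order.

#ebfdde, #f2fdeb

#62ec01 is rgb(98, 236, 1).
87%: (98 + 136.59 = 234.59→235, 236 + 16.53 = 252.53→253, 1 + 220.98 = 221.98→222) → #ebfdde
92%: (98 + 144.44 = 242.44→242, 236 + 17.48 = 253.48→253, 1 + 233.68 = 234.68→235) → #f2fdeb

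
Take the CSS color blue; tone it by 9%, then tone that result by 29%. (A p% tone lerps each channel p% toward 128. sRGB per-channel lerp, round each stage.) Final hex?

#2E2ED2

CSS blue is rgb(0, 0, 255).
Lerp each channel 9% toward 128:
  R: 0 + 11.52 = 11.52 → 12
  G: 0 + 11.52 = 11.52 → 12
  B: 255 + 0.09×(128−255) = 255 − 11.43 = 243.57 → 244
After the tone: rgb(12, 12, 244) = #0C0CF4.
Per channel, c → c + 0.29(128 − c):
  R: 12 + 0.29×(128−12) = 12 + 33.64 = 45.64 → 46
  G: 12 + 33.64 = 45.64 → 46
  B: 244 − 33.64 = 210.36 → 210
rgb(46, 46, 210) = #2E2ED2.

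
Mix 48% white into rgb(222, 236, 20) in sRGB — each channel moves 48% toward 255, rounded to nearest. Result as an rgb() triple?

rgb(238, 245, 133)

A 48% tint moves each channel 48% toward 255:
  R: 222 + 15.84 = 237.84 → 238
  G: 236 + 0.48×(255−236) = 236 + 9.12 = 245.12 → 245
  B: 20 + 112.8 = 132.8 → 133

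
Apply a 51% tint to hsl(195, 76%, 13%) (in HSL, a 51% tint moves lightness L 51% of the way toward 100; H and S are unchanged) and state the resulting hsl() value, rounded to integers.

hsl(195, 76%, 57%)

L moves 51% from 13 toward 100: 13 + 44.37 = 57.37 → 57.
H and S are unchanged.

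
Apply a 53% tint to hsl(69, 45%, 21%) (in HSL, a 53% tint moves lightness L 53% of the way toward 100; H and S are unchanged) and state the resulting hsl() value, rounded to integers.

L moves 53% from 21 toward 100: 21 + 41.87 = 62.87 → 63.
H and S are unchanged.

hsl(69, 45%, 63%)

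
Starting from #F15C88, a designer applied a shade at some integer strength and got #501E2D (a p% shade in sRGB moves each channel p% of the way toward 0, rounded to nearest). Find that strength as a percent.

#F15C88 is rgb(241, 92, 136); #501E2D is rgb(80, 30, 45).
On the R channel (widest range): 80 ≈ 241 + (p/100)(0 − 241), so p ≈ 100×(80 − 241)/(0 − 241) = -16100/-241 = 66.80.
p = 67 reproduces all three channels after rounding.

67%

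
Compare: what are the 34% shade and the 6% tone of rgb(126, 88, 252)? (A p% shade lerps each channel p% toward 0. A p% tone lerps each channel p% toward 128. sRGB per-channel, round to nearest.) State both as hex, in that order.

#533aa6, #7e5af5

34% shade:
  R: 126 + 0.34×(0−126) = 126 − 42.84 = 83.16 → 83
  G: 88 + 0.34×(0−88) = 88 − 29.92 = 58.08 → 58
  B: 252 + 0.34×(0−252) = 252 − 85.68 = 166.32 → 166
  → #533aa6
6% tone:
  R: 126 + 0.06×(128−126) = 126 + 0.12 = 126.12 → 126
  G: 88 + 0.06×(128−88) = 88 + 2.4 = 90.4 → 90
  B: 252 − 7.44 = 244.56 → 245
  → #7e5af5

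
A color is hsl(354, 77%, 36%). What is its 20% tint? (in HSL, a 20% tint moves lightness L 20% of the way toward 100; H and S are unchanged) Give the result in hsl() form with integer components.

L moves 20% from 36 toward 100: 36 + 12.8 = 48.8 → 49.
H and S are unchanged.

hsl(354, 77%, 49%)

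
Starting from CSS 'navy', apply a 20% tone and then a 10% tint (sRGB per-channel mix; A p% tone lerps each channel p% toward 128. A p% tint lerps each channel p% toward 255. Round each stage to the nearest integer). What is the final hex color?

CSS navy is rgb(0, 0, 128).
A 20% tone moves each channel 20% toward 128:
  R: 0 + 25.6 = 25.6 → 26
  G: 0 + 25.6 = 25.6 → 26
  B: 128 + 0.2×(128−128) = 128 + 0 = 128 → 128
After the tone: rgb(26, 26, 128) = #1A1A80.
A 10% tint moves each channel 10% toward 255:
  R: 26 + 22.9 = 48.9 → 49
  G: 26 + 22.9 = 48.9 → 49
  B: 128 + 0.1×(255−128) = 128 + 12.7 = 140.7 → 141
rgb(49, 49, 141) = #31318D.

#31318D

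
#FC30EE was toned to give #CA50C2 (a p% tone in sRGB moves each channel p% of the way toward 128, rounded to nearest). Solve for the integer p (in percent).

40%

#FC30EE is rgb(252, 48, 238); #CA50C2 is rgb(202, 80, 194).
On the R channel (widest range): 202 ≈ 252 + (p/100)(128 − 252), so p ≈ 100×(202 − 252)/(128 − 252) = -5000/-124 = 40.32.
p = 40 reproduces all three channels after rounding.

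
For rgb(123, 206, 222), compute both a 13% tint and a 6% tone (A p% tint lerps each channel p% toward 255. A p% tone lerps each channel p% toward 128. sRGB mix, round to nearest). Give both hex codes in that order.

13% tint:
  R: 123 + 17.16 = 140.16 → 140
  G: 206 + 0.13×(255−206) = 206 + 6.37 = 212.37 → 212
  B: 222 + 4.29 = 226.29 → 226
  → #8CD4E2
6% tone:
  R: 123 + 0.3 = 123.3 → 123
  G: 206 − 4.68 = 201.32 → 201
  B: 222 − 5.64 = 216.36 → 216
  → #7BC9D8

#8CD4E2, #7BC9D8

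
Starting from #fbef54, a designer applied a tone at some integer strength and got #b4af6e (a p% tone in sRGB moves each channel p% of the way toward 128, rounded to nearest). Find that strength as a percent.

58%

#fbef54 is rgb(251, 239, 84); #b4af6e is rgb(180, 175, 110).
On the R channel (widest range): 180 ≈ 251 + (p/100)(128 − 251), so p ≈ 100×(180 − 251)/(128 − 251) = -7100/-123 = 57.72.
p = 58 reproduces all three channels after rounding.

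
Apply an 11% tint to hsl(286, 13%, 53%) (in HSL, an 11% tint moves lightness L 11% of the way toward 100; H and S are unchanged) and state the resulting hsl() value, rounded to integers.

L moves 11% from 53 toward 100: 53 + 5.17 = 58.17 → 58.
H and S are unchanged.

hsl(286, 13%, 58%)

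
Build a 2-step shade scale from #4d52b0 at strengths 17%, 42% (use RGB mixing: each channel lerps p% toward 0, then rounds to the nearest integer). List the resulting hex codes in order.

#4d52b0 is rgb(77, 82, 176).
17%: (77 − 13.09 = 63.91→64, 82 − 13.94 = 68.06→68, 176 − 29.92 = 146.08→146) → #404492
42%: (77 − 32.34 = 44.66→45, 82 − 34.44 = 47.56→48, 176 − 73.92 = 102.08→102) → #2d3066

#404492, #2d3066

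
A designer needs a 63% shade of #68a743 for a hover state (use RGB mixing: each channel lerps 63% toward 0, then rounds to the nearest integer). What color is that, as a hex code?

#263e19

#68a743 is rgb(104, 167, 67).
Lerp each channel 63% toward 0:
  R: 104 − 65.52 = 38.48 → 38
  G: 167 + 0.63×(0−167) = 167 − 105.21 = 61.79 → 62
  B: 67 − 42.21 = 24.79 → 25
rgb(38, 62, 25) = #263e19.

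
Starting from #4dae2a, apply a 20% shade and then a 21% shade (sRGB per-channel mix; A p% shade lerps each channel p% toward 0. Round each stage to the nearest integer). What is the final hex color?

#316e1b

#4dae2a is rgb(77, 174, 42).
Per channel, c → c + 0.2(0 − c):
  R: 77 + 0.2×(0−77) = 77 − 15.4 = 61.6 → 62
  G: 174 − 34.8 = 139.2 → 139
  B: 42 + 0.2×(0−42) = 42 − 8.4 = 33.6 → 34
After the shade: rgb(62, 139, 34) = #3e8b22.
Per channel, c → c + 0.21(0 − c):
  R: 62 + 0.21×(0−62) = 62 − 13.02 = 48.98 → 49
  G: 139 − 29.19 = 109.81 → 110
  B: 34 − 7.14 = 26.86 → 27
rgb(49, 110, 27) = #316e1b.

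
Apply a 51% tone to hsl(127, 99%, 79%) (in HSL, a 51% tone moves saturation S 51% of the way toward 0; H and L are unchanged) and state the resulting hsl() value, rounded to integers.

S moves 51% from 99 toward 0: 99 − 50.49 = 48.51 → 49.
H and L are unchanged.

hsl(127, 49%, 79%)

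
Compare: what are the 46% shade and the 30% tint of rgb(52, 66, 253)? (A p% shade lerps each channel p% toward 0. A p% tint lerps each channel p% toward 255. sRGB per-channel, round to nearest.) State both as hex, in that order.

#1C2489, #717BFE

46% shade:
  R: 52 + 0.46×(0−52) = 52 − 23.92 = 28.08 → 28
  G: 66 + 0.46×(0−66) = 66 − 30.36 = 35.64 → 36
  B: 253 − 116.38 = 136.62 → 137
  → #1C2489
30% tint:
  R: 52 + 0.3×(255−52) = 52 + 60.9 = 112.9 → 113
  G: 66 + 0.3×(255−66) = 66 + 56.7 = 122.7 → 123
  B: 253 + 0.3×(255−253) = 253 + 0.6 = 253.6 → 254
  → #717BFE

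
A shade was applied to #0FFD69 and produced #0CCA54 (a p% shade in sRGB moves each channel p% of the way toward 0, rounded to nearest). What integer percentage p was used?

20%

#0FFD69 is rgb(15, 253, 105); #0CCA54 is rgb(12, 202, 84).
On the G channel (widest range): 202 ≈ 253 + (p/100)(0 − 253), so p ≈ 100×(202 − 253)/(0 − 253) = -5100/-253 = 20.16.
p = 20 reproduces all three channels after rounding.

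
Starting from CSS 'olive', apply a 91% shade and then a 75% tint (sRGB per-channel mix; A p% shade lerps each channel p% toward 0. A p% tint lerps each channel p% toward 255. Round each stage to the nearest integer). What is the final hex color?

CSS olive is rgb(128, 128, 0).
Per channel, c → c + 0.91(0 − c):
  R: 128 − 116.48 = 11.52 → 12
  G: 128 − 116.48 = 11.52 → 12
  B: 0 + 0 = 0 → 0
After the shade: rgb(12, 12, 0) = #0c0c00.
A 75% tint moves each channel 75% toward 255:
  R: 12 + 182.25 = 194.25 → 194
  G: 12 + 0.75×(255−12) = 12 + 182.25 = 194.25 → 194
  B: 0 + 0.75×(255−0) = 0 + 191.25 = 191.25 → 191
rgb(194, 194, 191) = #c2c2bf.

#c2c2bf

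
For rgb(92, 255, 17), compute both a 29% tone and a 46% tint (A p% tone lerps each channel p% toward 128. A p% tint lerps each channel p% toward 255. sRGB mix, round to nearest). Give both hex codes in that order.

29% tone:
  R: 92 + 10.44 = 102.44 → 102
  G: 255 − 36.83 = 218.17 → 218
  B: 17 + 0.29×(128−17) = 17 + 32.19 = 49.19 → 49
  → #66DA31
46% tint:
  R: 92 + 0.46×(255−92) = 92 + 74.98 = 166.98 → 167
  G: 255 + 0.46×(255−255) = 255 + 0 = 255 → 255
  B: 17 + 0.46×(255−17) = 17 + 109.48 = 126.48 → 126
  → #A7FF7E

#66DA31, #A7FF7E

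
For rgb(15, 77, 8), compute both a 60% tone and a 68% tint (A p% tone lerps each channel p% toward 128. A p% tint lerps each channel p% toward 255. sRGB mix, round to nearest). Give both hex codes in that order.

60% tone:
  R: 15 + 67.8 = 82.8 → 83
  G: 77 + 0.6×(128−77) = 77 + 30.6 = 107.6 → 108
  B: 8 + 72 = 80 → 80
  → #536c50
68% tint:
  R: 15 + 0.68×(255−15) = 15 + 163.2 = 178.2 → 178
  G: 77 + 0.68×(255−77) = 77 + 121.04 = 198.04 → 198
  B: 8 + 0.68×(255−8) = 8 + 167.96 = 175.96 → 176
  → #b2c6b0

#536c50, #b2c6b0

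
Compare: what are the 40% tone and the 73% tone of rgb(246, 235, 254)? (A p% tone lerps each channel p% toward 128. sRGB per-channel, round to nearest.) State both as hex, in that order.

40% tone:
  R: 246 − 47.2 = 198.8 → 199
  G: 235 + 0.4×(128−235) = 235 − 42.8 = 192.2 → 192
  B: 254 − 50.4 = 203.6 → 204
  → #C7C0CC
73% tone:
  R: 246 + 0.73×(128−246) = 246 − 86.14 = 159.86 → 160
  G: 235 + 0.73×(128−235) = 235 − 78.11 = 156.89 → 157
  B: 254 − 91.98 = 162.02 → 162
  → #A09DA2

#C7C0CC, #A09DA2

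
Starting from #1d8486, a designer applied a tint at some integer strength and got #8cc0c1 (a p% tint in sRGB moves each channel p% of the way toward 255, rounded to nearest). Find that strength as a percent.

#1d8486 is rgb(29, 132, 134); #8cc0c1 is rgb(140, 192, 193).
On the R channel (widest range): 140 ≈ 29 + (p/100)(255 − 29), so p ≈ 100×(140 − 29)/(255 − 29) = 11100/226 = 49.12.
p = 49 reproduces all three channels after rounding.

49%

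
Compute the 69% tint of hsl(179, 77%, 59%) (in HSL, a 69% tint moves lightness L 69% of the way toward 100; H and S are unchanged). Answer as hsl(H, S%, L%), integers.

L moves 69% from 59 toward 100: 59 + 28.29 = 87.29 → 87.
H and S are unchanged.

hsl(179, 77%, 87%)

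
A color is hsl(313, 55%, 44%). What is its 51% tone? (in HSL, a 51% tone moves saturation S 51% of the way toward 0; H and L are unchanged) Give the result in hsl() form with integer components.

S moves 51% from 55 toward 0: 55 − 28.05 = 26.95 → 27.
H and L are unchanged.

hsl(313, 27%, 44%)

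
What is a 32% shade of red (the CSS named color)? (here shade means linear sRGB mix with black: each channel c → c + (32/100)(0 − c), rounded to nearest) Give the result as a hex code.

#ad0000

CSS red is rgb(255, 0, 0).
Per channel, c → c + 0.32(0 − c):
  R: 255 + 0.32×(0−255) = 255 − 81.6 = 173.4 → 173
  G: 0 + 0.32×(0−0) = 0 + 0 = 0 → 0
  B: 0 + 0 = 0 → 0
rgb(173, 0, 0) = #ad0000.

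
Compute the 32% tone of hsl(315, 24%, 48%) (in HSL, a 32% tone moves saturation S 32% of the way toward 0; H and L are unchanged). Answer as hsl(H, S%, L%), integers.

S moves 32% from 24 toward 0: 24 − 7.68 = 16.32 → 16.
H and L are unchanged.

hsl(315, 16%, 48%)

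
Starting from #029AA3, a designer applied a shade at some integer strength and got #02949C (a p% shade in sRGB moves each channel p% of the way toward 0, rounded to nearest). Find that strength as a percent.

4%

#029AA3 is rgb(2, 154, 163); #02949C is rgb(2, 148, 156).
On the B channel (widest range): 156 ≈ 163 + (p/100)(0 − 163), so p ≈ 100×(156 − 163)/(0 − 163) = -700/-163 = 4.29.
p = 4 reproduces all three channels after rounding.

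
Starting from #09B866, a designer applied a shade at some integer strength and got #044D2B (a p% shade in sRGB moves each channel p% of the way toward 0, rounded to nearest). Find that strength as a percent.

#09B866 is rgb(9, 184, 102); #044D2B is rgb(4, 77, 43).
On the G channel (widest range): 77 ≈ 184 + (p/100)(0 − 184), so p ≈ 100×(77 − 184)/(0 − 184) = -10700/-184 = 58.15.
p = 58 reproduces all three channels after rounding.

58%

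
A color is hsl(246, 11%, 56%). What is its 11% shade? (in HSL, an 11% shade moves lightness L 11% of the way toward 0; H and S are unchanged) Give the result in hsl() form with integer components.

hsl(246, 11%, 50%)

L moves 11% from 56 toward 0: 56 − 6.16 = 49.84 → 50.
H and S are unchanged.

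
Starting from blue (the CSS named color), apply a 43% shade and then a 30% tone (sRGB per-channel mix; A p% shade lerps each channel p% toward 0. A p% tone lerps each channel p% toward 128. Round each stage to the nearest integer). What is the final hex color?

#26268c

CSS blue is rgb(0, 0, 255).
A 43% shade moves each channel 43% toward 0:
  R: 0 + 0.43×(0−0) = 0 + 0 = 0 → 0
  G: 0 + 0.43×(0−0) = 0 + 0 = 0 → 0
  B: 255 − 109.65 = 145.35 → 145
After the shade: rgb(0, 0, 145) = #000091.
Per channel, c → c + 0.3(128 − c):
  R: 0 + 0.3×(128−0) = 0 + 38.4 = 38.4 → 38
  G: 0 + 38.4 = 38.4 → 38
  B: 145 + 0.3×(128−145) = 145 − 5.1 = 139.9 → 140
rgb(38, 38, 140) = #26268c.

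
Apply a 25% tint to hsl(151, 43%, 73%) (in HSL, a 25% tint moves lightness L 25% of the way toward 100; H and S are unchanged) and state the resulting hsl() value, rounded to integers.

hsl(151, 43%, 80%)

L moves 25% from 73 toward 100: 73 + 6.75 = 79.75 → 80.
H and S are unchanged.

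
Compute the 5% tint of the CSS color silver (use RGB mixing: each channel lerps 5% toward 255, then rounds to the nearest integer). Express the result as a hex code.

CSS silver is rgb(192, 192, 192).
Lerp each channel 5% toward 255:
  R: 192 + 3.15 = 195.15 → 195
  G: 192 + 3.15 = 195.15 → 195
  B: 192 + 0.05×(255−192) = 192 + 3.15 = 195.15 → 195
rgb(195, 195, 195) = #c3c3c3.

#c3c3c3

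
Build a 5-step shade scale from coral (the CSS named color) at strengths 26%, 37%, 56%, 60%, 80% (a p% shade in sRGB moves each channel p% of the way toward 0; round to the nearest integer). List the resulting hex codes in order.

CSS coral is rgb(255, 127, 80).
26%: (255 − 66.3 = 188.7→189, 127 − 33.02 = 93.98→94, 80 − 20.8 = 59.2→59) → #bd5e3b
37%: (255 − 94.35 = 160.65→161, 127 − 46.99 = 80.01→80, 80 − 29.6 = 50.4→50) → #a15032
56%: (255 − 142.8 = 112.2→112, 127 − 71.12 = 55.88→56, 80 − 44.8 = 35.2→35) → #703823
60%: (255 − 153 = 102→102, 127 − 76.2 = 50.8→51, 80 − 48 = 32→32) → #663320
80%: (255 − 204 = 51→51, 127 − 101.6 = 25.4→25, 80 − 64 = 16→16) → #331910

#bd5e3b, #a15032, #703823, #663320, #331910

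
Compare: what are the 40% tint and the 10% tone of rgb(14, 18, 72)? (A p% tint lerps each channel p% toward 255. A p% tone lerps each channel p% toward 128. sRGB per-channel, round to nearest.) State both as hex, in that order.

40% tint:
  R: 14 + 0.4×(255−14) = 14 + 96.4 = 110.4 → 110
  G: 18 + 0.4×(255−18) = 18 + 94.8 = 112.8 → 113
  B: 72 + 73.2 = 145.2 → 145
  → #6E7191
10% tone:
  R: 14 + 0.1×(128−14) = 14 + 11.4 = 25.4 → 25
  G: 18 + 0.1×(128−18) = 18 + 11 = 29 → 29
  B: 72 + 5.6 = 77.6 → 78
  → #191D4E

#6E7191, #191D4E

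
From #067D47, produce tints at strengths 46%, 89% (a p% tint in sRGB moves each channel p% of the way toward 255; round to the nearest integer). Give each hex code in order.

#79B99C, #E4F1EB

#067D47 is rgb(6, 125, 71).
46%: (6 + 114.54 = 120.54→121, 125 + 59.8 = 184.8→185, 71 + 84.64 = 155.64→156) → #79B99C
89%: (6 + 221.61 = 227.61→228, 125 + 115.7 = 240.7→241, 71 + 163.76 = 234.76→235) → #E4F1EB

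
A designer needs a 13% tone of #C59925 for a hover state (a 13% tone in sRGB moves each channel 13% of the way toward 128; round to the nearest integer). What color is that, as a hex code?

#C59925 is rgb(197, 153, 37).
Per channel, c → c + 0.13(128 − c):
  R: 197 + 0.13×(128−197) = 197 − 8.97 = 188.03 → 188
  G: 153 + 0.13×(128−153) = 153 − 3.25 = 149.75 → 150
  B: 37 + 11.83 = 48.83 → 49
rgb(188, 150, 49) = #BC9631.

#BC9631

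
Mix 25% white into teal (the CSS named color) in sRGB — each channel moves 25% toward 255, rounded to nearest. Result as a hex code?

CSS teal is rgb(0, 128, 128).
A 25% tint moves each channel 25% toward 255:
  R: 0 + 0.25×(255−0) = 0 + 63.75 = 63.75 → 64
  G: 128 + 0.25×(255−128) = 128 + 31.75 = 159.75 → 160
  B: 128 + 0.25×(255−128) = 128 + 31.75 = 159.75 → 160
rgb(64, 160, 160) = #40A0A0.

#40A0A0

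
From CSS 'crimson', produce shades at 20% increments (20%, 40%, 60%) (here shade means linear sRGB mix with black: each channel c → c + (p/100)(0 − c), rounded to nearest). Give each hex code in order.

#B01030, #840C24, #580818

CSS crimson is rgb(220, 20, 60).
20%: (220 − 44 = 176→176, 20 − 4 = 16→16, 60 − 12 = 48→48) → #B01030
40%: (220 − 88 = 132→132, 20 − 8 = 12→12, 60 − 24 = 36→36) → #840C24
60%: (220 − 132 = 88→88, 20 − 12 = 8→8, 60 − 36 = 24→24) → #580818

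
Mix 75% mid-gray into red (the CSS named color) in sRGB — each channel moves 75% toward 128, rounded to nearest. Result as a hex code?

#a06060

CSS red is rgb(255, 0, 0).
Per channel, c → c + 0.75(128 − c):
  R: 255 + 0.75×(128−255) = 255 − 95.25 = 159.75 → 160
  G: 0 + 96 = 96 → 96
  B: 0 + 0.75×(128−0) = 0 + 96 = 96 → 96
rgb(160, 96, 96) = #a06060.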